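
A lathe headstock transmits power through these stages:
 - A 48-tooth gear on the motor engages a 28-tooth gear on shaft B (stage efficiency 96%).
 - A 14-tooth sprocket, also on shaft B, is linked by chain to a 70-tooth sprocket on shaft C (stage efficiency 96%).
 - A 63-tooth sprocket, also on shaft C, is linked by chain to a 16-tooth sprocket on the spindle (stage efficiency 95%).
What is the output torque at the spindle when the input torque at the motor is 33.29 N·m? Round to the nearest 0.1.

21.6 N·m

Gear mesh: ratio = 28/48 = 0.58333; torque at shaft B = 33.29 × 0.58333 × 0.96 = 18.642 N·m.
Chain: ratio = 70/14 = 5; torque at shaft C = 18.642 × 5 × 0.96 = 89.484 N·m.
Chain: ratio = 16/63 = 0.25397; torque at the spindle = 89.484 × 0.25397 × 0.95 = 21.59 N·m.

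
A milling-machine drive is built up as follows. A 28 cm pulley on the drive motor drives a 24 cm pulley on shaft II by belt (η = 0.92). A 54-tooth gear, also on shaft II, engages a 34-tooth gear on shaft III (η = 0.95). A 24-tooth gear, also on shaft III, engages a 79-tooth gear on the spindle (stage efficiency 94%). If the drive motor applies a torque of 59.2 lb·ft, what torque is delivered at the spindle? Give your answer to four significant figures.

86.40 lb·ft

belt 24/28 = 0.85714 → τ = 59.2·0.85714·0.92 = 46.683 lb·ft
gear mesh 34/54 = 0.62963 → τ = 46.683·0.62963·0.95 = 27.924 lb·ft
gear mesh 79/24 = 3.2917 → τ = 27.924·3.2917·0.94 = 86.4 lb·ft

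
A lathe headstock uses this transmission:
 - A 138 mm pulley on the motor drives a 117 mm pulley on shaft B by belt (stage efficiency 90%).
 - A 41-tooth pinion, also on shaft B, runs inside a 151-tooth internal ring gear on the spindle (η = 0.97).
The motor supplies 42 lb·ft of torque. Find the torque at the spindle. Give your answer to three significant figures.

114 lb·ft

belt 117/138 = 0.84783 → τ = 42·0.84783·0.90 = 32.048 lb·ft
internal gear 151/41 = 3.6829 → τ = 32.048·3.6829·0.97 = 114.49 lb·ft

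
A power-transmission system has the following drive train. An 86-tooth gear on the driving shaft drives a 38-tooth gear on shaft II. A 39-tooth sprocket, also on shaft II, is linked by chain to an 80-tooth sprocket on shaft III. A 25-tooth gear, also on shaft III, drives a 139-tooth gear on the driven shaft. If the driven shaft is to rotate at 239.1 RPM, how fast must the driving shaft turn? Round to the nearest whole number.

1205 RPM

Overall ratio R = 0.44186 × 2.0513 × 5.56 = 5.0395.
Required input speed = output speed × R = 239.1 × 5.0395 = 1204.9 RPM.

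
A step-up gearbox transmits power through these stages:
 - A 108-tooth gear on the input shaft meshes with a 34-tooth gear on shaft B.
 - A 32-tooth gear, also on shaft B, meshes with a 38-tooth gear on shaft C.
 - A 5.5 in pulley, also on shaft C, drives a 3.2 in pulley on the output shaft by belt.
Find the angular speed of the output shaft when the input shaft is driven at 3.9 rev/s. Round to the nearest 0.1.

17.9 rev/s

gear mesh 34/108 = 0.31481 → 3.9/0.31481 = 12.388 rev/s
gear mesh 38/32 = 1.1875 → 12.388/1.1875 = 10.432 rev/s
belt 3.2/5.5 = 0.58182 → 10.432/0.58182 = 17.93 rev/s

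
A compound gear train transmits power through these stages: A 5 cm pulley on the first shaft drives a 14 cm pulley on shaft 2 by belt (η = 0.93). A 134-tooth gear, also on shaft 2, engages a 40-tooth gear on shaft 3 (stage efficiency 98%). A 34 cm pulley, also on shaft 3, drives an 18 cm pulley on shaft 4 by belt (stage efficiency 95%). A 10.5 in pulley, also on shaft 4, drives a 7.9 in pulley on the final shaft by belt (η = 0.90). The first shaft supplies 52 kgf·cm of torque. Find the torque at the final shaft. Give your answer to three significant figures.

Belt: ratio = 14/5 = 2.8; torque at shaft 2 = 52 × 2.8 × 0.93 = 135.41 kgf·cm.
Gear mesh: ratio = 40/134 = 0.29851; torque at shaft 3 = 135.41 × 0.29851 × 0.98 = 39.612 kgf·cm.
Belt: ratio = 18/34 = 0.52941; torque at shaft 4 = 39.612 × 0.52941 × 0.95 = 19.922 kgf·cm.
Belt: ratio = 7.9/10.5 = 0.75238; torque at the final shaft = 19.922 × 0.75238 × 0.90 = 13.49 kgf·cm.

13.5 kgf·cm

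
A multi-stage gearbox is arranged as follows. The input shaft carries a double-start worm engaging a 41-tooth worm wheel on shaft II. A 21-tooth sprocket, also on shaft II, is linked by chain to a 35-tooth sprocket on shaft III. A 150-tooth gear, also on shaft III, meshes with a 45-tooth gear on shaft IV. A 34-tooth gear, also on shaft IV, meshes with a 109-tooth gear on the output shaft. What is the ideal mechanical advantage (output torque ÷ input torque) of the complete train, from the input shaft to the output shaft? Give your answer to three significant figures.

Each stage contributes driven/driver: worm 41/2 = 20.5, chain 35/21 = 1.6667, gear mesh 45/150 = 0.3, gear mesh 109/34 = 3.2059.
Overall: 20.5 × 1.6667 × 0.3 × 3.2059 = 32.86.

32.9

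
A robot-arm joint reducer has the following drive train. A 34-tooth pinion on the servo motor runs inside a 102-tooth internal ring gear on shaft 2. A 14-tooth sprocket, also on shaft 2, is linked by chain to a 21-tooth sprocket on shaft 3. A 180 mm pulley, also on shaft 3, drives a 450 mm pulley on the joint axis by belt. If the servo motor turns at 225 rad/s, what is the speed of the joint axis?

Internal gear: ratio = 102/34 = 3, so shaft 2 turns at 225 / 3 = 75 rad/s.
Chain: ratio = 21/14 = 1.5, so shaft 3 turns at 75 / 1.5 = 50 rad/s.
Belt: ratio = 450/180 = 2.5, so the joint axis turns at 50 / 2.5 = 20 rad/s.

20 rad/s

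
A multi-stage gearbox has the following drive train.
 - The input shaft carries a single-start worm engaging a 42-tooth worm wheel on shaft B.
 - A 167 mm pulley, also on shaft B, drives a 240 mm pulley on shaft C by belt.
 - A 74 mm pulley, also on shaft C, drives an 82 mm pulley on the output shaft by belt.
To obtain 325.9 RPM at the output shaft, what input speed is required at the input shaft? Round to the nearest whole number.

Overall ratio R = 42 × 1.4371 × 1.1081 = 66.885.
Required input speed = output speed × R = 325.9 × 66.885 = 21798 RPM.

21798 RPM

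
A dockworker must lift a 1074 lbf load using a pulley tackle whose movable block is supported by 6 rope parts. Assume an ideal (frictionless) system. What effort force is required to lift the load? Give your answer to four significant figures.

Block-and-tackle MA = number of supporting rope parts = 6.
Effort = load / MA = 1074 / 6 = 179 lbf.

179.0 lbf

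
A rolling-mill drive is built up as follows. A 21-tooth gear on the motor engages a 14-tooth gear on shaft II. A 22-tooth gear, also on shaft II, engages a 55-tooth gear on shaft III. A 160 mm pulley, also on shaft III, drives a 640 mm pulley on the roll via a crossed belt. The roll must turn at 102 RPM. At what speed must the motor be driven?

Overall ratio R = 0.66667 × 2.5 × 4 = 6.6667.
Required input speed = output speed × R = 102 × 6.6667 = 680 RPM.

680 RPM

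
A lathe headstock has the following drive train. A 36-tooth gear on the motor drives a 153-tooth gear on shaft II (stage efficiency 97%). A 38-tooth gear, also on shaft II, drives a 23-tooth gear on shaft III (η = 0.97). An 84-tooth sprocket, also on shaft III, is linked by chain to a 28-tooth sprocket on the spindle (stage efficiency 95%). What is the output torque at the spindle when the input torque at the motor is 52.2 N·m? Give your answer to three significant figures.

After the gear mesh (153/36): 52.2 × 4.25 × 0.97 = 215.19 N·m
After the gear mesh (23/38): 215.19 × 0.60526 × 0.97 = 126.34 N·m
After the chain (28/84): 126.34 × 0.33333 × 0.95 = 40.008 N·m

40.0 N·m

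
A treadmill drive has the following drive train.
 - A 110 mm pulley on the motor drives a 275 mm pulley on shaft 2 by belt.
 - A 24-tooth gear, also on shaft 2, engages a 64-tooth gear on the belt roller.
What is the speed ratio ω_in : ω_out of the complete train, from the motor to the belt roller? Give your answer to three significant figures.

6.67

Each stage contributes driven/driver: belt 275/110 = 2.5, gear mesh 64/24 = 2.6667.
Overall: 2.5 × 2.6667 = 6.6667.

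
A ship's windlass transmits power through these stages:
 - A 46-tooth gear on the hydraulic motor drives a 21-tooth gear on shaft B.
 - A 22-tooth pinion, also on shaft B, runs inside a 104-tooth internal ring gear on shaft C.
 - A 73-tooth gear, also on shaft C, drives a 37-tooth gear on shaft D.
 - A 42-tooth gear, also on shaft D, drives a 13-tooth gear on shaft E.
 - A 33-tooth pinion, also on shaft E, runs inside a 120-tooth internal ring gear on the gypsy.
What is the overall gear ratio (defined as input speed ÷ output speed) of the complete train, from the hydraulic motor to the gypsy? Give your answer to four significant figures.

1.231

Each stage contributes driven/driver: gear mesh 21/46 = 0.45652, internal gear 104/22 = 4.7273, gear mesh 37/73 = 0.50685, gear mesh 13/42 = 0.30952, internal gear 120/33 = 3.6364.
Overall: 0.45652 × 4.7273 × 0.50685 × 0.30952 × 3.6364 = 1.2312.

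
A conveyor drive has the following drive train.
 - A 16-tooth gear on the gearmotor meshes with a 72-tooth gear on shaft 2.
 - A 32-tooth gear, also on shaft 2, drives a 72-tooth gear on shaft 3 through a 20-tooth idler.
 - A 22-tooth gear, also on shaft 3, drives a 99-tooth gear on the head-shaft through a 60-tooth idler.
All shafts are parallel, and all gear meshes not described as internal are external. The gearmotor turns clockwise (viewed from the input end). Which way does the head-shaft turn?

the gearmotor → shaft 2: external mesh, 1 reversal → CCW.
shaft 2 → shaft 3: driver → idler → driven is 2 external meshes, 2 reversals → CCW.
shaft 3 → the head-shaft: driver → idler → driven is 2 external meshes, 2 reversals → CCW.
5 reversals in total — an odd number — so the head-shaft turns opposite to the gearmotor.

counterclockwise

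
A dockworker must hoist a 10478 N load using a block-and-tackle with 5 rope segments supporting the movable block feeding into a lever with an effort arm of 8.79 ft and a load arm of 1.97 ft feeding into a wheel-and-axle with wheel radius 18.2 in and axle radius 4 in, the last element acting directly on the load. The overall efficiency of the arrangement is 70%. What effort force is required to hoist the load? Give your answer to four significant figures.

Block-and-tackle MA = number of supporting rope parts = 5.
Lever MA = effort arm / load arm = 8.79/1.97 = 4.4619.
Wheel-and-axle MA = R/r = 18.2/4 = 4.55.
Combined ideal MA = 5 × 4.4619 × 4.55 = 101.51.
Actual MA = 101.51 × 0.70 = 71.056.
Effort = load / actual MA = 10478 / 71.056 = 147.46 N.

147.5 N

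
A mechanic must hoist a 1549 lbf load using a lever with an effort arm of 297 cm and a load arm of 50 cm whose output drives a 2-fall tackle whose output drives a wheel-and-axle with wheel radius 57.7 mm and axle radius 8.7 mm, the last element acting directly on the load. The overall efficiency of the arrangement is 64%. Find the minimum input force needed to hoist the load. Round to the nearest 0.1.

Lever MA = effort arm / load arm = 297/50 = 5.94.
Block-and-tackle MA = number of supporting rope parts = 2.
Wheel-and-axle MA = R/r = 57.7/8.7 = 6.6322.
Combined ideal MA = 5.94 × 2 × 6.6322 = 78.79.
Actual MA = 78.79 × 0.64 = 50.426.
Effort = load / actual MA = 1549 / 50.426 = 30.718 lbf.

30.7 lbf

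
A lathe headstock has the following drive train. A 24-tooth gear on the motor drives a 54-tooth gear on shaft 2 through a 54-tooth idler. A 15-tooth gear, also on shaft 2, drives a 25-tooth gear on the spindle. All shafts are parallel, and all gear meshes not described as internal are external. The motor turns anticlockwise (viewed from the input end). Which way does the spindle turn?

clockwise

the motor → shaft 2: driver → idler → driven is 2 external meshes, 2 reversals → CCW.
shaft 2 → the spindle: external mesh, 1 reversal → CW.
3 reversals in total — an odd number — so the spindle turns opposite to the motor.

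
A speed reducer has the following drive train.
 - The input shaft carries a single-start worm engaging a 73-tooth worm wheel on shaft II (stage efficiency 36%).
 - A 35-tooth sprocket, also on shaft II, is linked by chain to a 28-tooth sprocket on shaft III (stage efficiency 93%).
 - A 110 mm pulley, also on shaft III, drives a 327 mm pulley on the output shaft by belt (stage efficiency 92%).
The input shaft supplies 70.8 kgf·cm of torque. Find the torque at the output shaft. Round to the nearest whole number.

After the worm (73/1): 70.8 × 73 × 0.36 = 1860.6 kgf·cm
After the chain (28/35): 1860.6 × 0.8 × 0.93 = 1384.3 kgf·cm
After the belt (327/110): 1384.3 × 2.9727 × 0.92 = 3785.9 kgf·cm

3786 kgf·cm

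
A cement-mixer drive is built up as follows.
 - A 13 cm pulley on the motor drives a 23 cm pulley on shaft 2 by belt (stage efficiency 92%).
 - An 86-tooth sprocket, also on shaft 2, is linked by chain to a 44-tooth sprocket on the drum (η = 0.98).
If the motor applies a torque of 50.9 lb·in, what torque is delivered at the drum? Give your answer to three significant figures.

41.5 lb·in

After the belt (23/13): 50.9 × 1.7692 × 0.92 = 82.85 lb·in
After the chain (44/86): 82.85 × 0.51163 × 0.98 = 41.54 lb·in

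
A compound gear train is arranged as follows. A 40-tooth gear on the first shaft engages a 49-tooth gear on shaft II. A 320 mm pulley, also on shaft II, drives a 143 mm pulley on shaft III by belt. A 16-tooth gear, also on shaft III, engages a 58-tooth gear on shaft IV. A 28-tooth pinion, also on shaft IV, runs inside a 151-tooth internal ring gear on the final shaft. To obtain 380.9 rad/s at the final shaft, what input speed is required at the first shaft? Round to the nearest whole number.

4076 rad/s

Overall ratio R = 1.225 × 0.44688 × 3.625 × 5.3929 = 10.702.
Required input speed = output speed × R = 380.9 × 10.702 = 4076.2 rad/s.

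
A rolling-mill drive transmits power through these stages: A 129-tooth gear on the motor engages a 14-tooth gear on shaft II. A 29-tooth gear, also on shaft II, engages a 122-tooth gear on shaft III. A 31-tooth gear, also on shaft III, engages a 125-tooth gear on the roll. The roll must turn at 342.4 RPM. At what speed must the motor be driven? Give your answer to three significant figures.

630 RPM

Overall ratio R = 0.10853 × 4.2069 × 4.0323 = 1.841.
Required input speed = output speed × R = 342.4 × 1.841 = 630.35 RPM.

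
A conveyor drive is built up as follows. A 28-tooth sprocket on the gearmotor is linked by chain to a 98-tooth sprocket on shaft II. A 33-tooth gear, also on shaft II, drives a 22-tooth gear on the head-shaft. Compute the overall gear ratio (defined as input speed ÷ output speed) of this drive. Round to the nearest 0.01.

Each stage contributes driven/driver: chain 98/28 = 3.5, gear mesh 22/33 = 0.66667.
Overall: 3.5 × 0.66667 = 2.3333.

2.33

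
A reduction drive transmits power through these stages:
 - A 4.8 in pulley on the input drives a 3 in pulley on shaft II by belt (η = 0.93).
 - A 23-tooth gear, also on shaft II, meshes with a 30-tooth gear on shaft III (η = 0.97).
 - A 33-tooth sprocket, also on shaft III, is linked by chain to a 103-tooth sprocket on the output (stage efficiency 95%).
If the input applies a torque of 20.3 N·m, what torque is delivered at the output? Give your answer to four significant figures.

44.27 N·m

Belt: ratio = 3/4.8 = 0.625; torque at shaft II = 20.3 × 0.625 × 0.93 = 11.799 N·m.
Gear mesh: ratio = 30/23 = 1.3043; torque at shaft III = 11.799 × 1.3043 × 0.97 = 14.929 N·m.
Chain: ratio = 103/33 = 3.1212; torque at the output = 14.929 × 3.1212 × 0.95 = 44.266 N·m.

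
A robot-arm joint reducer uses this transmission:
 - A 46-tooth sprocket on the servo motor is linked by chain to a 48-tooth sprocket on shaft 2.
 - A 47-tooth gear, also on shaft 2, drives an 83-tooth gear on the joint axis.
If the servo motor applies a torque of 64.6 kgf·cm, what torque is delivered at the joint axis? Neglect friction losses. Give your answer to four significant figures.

After the chain (48/46): 64.6 × 1.0435 = 67.409 kgf·cm
After the gear mesh (83/47): 67.409 × 1.766 = 119.04 kgf·cm

119.0 kgf·cm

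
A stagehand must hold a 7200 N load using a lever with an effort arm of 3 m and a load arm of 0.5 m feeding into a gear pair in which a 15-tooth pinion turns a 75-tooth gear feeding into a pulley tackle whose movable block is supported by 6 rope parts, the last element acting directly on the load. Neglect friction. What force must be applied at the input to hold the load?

Lever MA = effort arm / load arm = 3/0.5 = 6.
Gear pair MA = 75/15 = 5.
Block-and-tackle MA = number of supporting rope parts = 6.
Combined ideal MA = 6 × 5 × 6 = 180.
Effort = load / MA = 7200 / 180 = 40 N.

40 N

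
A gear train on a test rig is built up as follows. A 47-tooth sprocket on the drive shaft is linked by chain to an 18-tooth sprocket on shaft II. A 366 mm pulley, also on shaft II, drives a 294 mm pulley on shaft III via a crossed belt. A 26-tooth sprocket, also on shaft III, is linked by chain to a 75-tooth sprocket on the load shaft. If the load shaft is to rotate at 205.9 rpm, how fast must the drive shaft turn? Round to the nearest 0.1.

182.7 rpm

Overall ratio R = 0.38298 × 0.80328 × 2.8846 = 0.88742.
Required input speed = output speed × R = 205.9 × 0.88742 = 182.72 rpm.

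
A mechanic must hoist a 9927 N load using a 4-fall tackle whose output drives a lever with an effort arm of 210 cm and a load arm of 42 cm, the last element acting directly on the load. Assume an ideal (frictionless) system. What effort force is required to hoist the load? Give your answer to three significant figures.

496 N

Block-and-tackle MA = number of supporting rope parts = 4.
Lever MA = effort arm / load arm = 210/42 = 5.
Combined ideal MA = 4 × 5 = 20.
Effort = load / MA = 9927 / 20 = 496.35 N.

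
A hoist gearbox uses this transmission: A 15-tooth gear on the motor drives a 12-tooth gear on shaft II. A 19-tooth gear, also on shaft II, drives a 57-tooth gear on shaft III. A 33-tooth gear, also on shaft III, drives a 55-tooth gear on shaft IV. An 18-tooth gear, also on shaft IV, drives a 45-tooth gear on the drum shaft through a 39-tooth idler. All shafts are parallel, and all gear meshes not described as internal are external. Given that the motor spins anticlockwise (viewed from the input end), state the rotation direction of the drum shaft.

clockwise

the motor → shaft II: external mesh, 1 reversal → CW.
shaft II → shaft III: external mesh, 1 reversal → CCW.
shaft III → shaft IV: external mesh, 1 reversal → CW.
shaft IV → the drum shaft: driver → idler → driven is 2 external meshes, 2 reversals → CW.
5 reversals in total — an odd number — so the drum shaft turns opposite to the motor.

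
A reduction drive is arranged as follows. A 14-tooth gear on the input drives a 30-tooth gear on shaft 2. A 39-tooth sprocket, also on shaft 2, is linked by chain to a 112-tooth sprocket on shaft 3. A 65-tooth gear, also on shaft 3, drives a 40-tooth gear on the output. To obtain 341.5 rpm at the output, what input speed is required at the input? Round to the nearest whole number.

1293 rpm

Overall ratio R = 2.1429 × 2.8718 × 0.61538 = 3.787.
Required input speed = output speed × R = 341.5 × 3.787 = 1293.3 rpm.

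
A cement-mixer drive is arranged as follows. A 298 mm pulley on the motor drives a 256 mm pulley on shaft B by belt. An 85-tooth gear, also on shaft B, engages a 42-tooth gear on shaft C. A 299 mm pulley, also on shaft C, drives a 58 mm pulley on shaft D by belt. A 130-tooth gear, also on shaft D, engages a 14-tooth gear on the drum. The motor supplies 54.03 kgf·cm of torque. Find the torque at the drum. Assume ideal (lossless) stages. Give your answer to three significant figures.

belt 256/298 = 0.85906 → τ = 54.03·0.85906 = 46.415 kgf·cm
gear mesh 42/85 = 0.49412 → τ = 46.415·0.49412 = 22.934 kgf·cm
belt 58/299 = 0.19398 → τ = 22.934·0.19398 = 4.4488 kgf·cm
gear mesh 14/130 = 0.10769 → τ = 4.4488·0.10769 = 0.4791 kgf·cm

0.479 kgf·cm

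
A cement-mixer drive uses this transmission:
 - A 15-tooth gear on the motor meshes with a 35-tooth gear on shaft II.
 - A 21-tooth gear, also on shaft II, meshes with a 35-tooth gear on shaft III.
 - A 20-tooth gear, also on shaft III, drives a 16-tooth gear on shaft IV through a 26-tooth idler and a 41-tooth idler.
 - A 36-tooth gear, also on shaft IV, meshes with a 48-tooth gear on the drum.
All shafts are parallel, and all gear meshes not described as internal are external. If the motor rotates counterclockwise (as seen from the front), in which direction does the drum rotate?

counterclockwise

the motor → shaft II: external mesh, 1 reversal → CW.
shaft II → shaft III: external mesh, 1 reversal → CCW.
shaft III → shaft IV: driver → idler → idler → driven is 3 external meshes, 3 reversals → CW.
shaft IV → the drum: external mesh, 1 reversal → CCW.
6 reversals in total — an even number — so the drum turns the same way as the motor.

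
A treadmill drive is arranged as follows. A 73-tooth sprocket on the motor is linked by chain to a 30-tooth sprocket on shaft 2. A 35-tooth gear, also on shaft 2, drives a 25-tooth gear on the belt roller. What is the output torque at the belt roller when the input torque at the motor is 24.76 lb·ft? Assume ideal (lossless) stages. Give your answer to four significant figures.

7.268 lb·ft

Chain: ratio = 30/73 = 0.41096; torque at shaft 2 = 24.76 × 0.41096 = 10.175 lb·ft.
Gear mesh: ratio = 25/35 = 0.71429; torque at the belt roller = 10.175 × 0.71429 = 7.2681 lb·ft.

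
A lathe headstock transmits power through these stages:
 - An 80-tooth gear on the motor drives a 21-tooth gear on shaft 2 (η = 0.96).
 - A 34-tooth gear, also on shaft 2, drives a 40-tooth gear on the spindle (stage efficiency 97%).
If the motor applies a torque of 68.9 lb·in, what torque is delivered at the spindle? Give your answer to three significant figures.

19.8 lb·in

gear mesh 21/80 = 0.2625 → τ = 68.9·0.2625·0.96 = 17.363 lb·in
gear mesh 40/34 = 1.1765 → τ = 17.363·1.1765·0.97 = 19.814 lb·in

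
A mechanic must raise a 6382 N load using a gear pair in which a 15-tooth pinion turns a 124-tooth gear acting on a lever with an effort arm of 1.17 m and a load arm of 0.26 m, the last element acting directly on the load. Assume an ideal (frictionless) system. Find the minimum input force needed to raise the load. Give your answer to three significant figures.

172 N

Gear pair MA = 124/15 = 8.2667.
Lever MA = effort arm / load arm = 1.17/0.26 = 4.5.
Combined ideal MA = 8.2667 × 4.5 = 37.2.
Effort = load / MA = 6382 / 37.2 = 171.56 N.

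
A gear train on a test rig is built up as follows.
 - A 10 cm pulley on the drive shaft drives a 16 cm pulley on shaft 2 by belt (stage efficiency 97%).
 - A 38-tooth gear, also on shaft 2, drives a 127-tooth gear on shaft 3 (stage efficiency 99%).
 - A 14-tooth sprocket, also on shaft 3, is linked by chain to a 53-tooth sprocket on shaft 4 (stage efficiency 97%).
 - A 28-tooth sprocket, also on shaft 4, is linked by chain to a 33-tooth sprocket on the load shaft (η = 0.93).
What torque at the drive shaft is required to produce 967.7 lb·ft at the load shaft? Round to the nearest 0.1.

Overall ratio R = 1.6 × 3.3421 × 3.7857 × 1.1786 = 23.859; overall efficiency η = 0.97 × 0.99 × 0.97 × 0.93 = 0.8663.
Input torque = output torque / (R × η) = 967.7 / (23.859 × 0.8663) = 46.82 lb·ft.

46.8 lb·ft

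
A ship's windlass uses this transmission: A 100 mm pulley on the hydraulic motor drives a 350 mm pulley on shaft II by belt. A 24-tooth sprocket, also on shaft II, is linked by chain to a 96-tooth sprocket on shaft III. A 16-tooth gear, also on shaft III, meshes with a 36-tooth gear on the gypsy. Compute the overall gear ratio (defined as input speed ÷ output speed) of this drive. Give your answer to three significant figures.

Each stage contributes driven/driver: belt 350/100 = 3.5, chain 96/24 = 4, gear mesh 36/16 = 2.25.
Overall: 3.5 × 4 × 2.25 = 31.5.

31.5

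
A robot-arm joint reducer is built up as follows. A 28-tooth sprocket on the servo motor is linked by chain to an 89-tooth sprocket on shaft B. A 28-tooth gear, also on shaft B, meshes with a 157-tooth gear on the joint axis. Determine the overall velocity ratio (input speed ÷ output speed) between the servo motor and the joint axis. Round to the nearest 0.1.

Each stage contributes driven/driver: chain 89/28 = 3.1786, gear mesh 157/28 = 5.6071.
Overall: 3.1786 × 5.6071 = 17.823.

17.8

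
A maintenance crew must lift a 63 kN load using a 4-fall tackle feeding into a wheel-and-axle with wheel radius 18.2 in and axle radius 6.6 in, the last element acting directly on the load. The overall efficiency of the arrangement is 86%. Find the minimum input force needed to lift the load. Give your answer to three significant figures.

6.64 kN

Block-and-tackle MA = number of supporting rope parts = 4.
Wheel-and-axle MA = R/r = 18.2/6.6 = 2.7576.
Combined ideal MA = 4 × 2.7576 = 11.03.
Actual MA = 11.03 × 0.86 = 9.4861.
Effort = load / actual MA = 63 / 9.4861 = 6.6413 kN.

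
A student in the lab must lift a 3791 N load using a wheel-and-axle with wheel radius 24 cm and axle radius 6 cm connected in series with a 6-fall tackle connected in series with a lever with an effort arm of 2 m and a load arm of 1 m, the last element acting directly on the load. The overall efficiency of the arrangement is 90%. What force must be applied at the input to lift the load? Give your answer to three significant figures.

87.8 N

Wheel-and-axle MA = R/r = 24/6 = 4.
Block-and-tackle MA = number of supporting rope parts = 6.
Lever MA = effort arm / load arm = 2/1 = 2.
Combined ideal MA = 4 × 6 × 2 = 48.
Actual MA = 48 × 0.90 = 43.2.
Effort = load / actual MA = 3791 / 43.2 = 87.755 N.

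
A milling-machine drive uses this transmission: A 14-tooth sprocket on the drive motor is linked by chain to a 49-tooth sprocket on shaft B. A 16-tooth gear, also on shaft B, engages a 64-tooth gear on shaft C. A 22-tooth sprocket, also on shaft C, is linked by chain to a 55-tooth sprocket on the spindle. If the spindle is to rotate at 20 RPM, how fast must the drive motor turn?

Overall ratio R = 3.5 × 4 × 2.5 = 35.
Required input speed = output speed × R = 20 × 35 = 700 RPM.

700 RPM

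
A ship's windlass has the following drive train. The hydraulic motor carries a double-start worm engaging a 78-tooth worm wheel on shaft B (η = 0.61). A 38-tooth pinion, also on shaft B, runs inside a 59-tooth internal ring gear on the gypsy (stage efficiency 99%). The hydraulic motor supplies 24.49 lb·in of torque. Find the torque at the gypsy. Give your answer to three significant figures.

After the worm (78/2): 24.49 × 39 × 0.61 = 582.62 lb·in
After the internal gear (59/38): 582.62 × 1.5526 × 0.99 = 895.54 lb·in

896 lb·in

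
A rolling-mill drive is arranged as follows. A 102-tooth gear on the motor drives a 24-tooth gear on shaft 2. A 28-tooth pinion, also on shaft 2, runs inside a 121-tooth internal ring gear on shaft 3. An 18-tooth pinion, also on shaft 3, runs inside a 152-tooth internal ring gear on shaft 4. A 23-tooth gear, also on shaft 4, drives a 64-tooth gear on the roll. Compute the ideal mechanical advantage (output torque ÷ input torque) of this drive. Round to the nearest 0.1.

Each stage contributes driven/driver: gear mesh 24/102 = 0.23529, internal gear 121/28 = 4.3214, internal gear 152/18 = 8.4444, gear mesh 64/23 = 2.7826.
Overall: 0.23529 × 4.3214 × 8.4444 × 2.7826 = 23.893.

23.9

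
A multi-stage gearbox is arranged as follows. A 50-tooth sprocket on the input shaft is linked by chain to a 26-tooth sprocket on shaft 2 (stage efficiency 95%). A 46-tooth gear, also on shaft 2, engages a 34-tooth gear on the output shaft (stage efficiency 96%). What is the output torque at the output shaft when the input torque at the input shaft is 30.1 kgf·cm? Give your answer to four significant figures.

10.55 kgf·cm

chain 26/50 = 0.52 → τ = 30.1·0.52·0.95 = 14.869 kgf·cm
gear mesh 34/46 = 0.73913 → τ = 14.869·0.73913·0.96 = 10.551 kgf·cm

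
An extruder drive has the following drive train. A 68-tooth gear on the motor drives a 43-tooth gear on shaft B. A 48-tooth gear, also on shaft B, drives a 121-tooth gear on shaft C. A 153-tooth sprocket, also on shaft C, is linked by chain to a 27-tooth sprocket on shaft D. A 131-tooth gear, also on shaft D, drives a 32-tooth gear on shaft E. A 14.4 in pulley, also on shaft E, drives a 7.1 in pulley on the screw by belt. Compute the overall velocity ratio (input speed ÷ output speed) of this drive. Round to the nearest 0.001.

Each stage contributes driven/driver: gear mesh 43/68 = 0.63235, gear mesh 121/48 = 2.5208, chain 27/153 = 0.17647, gear mesh 32/131 = 0.24427, belt 7.1/14.4 = 0.49306.
Overall: 0.63235 × 2.5208 × 0.17647 × 0.24427 × 0.49306 = 0.033881.

0.034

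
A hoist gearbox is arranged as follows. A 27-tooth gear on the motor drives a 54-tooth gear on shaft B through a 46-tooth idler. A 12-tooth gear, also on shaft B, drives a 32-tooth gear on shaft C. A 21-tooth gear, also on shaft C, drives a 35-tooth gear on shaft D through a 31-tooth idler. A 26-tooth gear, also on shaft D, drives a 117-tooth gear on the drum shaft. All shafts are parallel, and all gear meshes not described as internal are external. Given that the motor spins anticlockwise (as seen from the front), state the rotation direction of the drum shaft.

anticlockwise

the motor → shaft B: driver → idler → driven is 2 external meshes, 2 reversals → CCW.
shaft B → shaft C: external mesh, 1 reversal → CW.
shaft C → shaft D: driver → idler → driven is 2 external meshes, 2 reversals → CW.
shaft D → the drum shaft: external mesh, 1 reversal → CCW.
6 reversals in total — an even number — so the drum shaft turns the same way as the motor.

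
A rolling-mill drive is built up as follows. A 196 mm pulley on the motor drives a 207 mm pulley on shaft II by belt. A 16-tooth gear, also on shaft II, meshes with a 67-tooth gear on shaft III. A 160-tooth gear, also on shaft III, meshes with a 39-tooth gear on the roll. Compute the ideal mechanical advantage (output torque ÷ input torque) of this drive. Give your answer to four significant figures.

1.078

Each stage contributes driven/driver: belt 207/196 = 1.0561, gear mesh 67/16 = 4.1875, gear mesh 39/160 = 0.24375.
Overall: 1.0561 × 4.1875 × 0.24375 = 1.078.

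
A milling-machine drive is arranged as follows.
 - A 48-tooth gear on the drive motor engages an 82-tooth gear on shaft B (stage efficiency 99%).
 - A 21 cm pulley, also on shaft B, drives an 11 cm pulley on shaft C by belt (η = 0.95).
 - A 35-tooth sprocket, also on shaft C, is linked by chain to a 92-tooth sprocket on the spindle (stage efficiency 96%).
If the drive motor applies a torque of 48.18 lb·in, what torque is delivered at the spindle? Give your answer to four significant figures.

102.3 lb·in

gear mesh 82/48 = 1.7083 → τ = 48.18·1.7083·0.99 = 81.484 lb·in
belt 11/21 = 0.52381 → τ = 81.484·0.52381·0.95 = 40.548 lb·in
chain 92/35 = 2.6286 → τ = 40.548·2.6286·0.96 = 102.32 lb·in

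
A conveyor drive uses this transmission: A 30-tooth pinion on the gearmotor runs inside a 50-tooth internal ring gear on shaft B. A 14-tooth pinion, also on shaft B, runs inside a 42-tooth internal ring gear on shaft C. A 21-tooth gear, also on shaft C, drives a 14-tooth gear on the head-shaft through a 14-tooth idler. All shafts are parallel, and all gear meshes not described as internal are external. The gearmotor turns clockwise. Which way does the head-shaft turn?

the gearmotor → shaft B: internal mesh, same direction → CW.
shaft B → shaft C: internal mesh, same direction → CW.
shaft C → the head-shaft: driver → idler → driven is 2 external meshes, 2 reversals → CW.
2 reversals in total — an even number — so the head-shaft turns the same way as the gearmotor.

clockwise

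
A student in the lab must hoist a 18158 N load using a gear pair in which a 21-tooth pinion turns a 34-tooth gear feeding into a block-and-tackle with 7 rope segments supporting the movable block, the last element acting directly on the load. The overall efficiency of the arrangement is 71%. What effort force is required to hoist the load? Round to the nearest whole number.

2257 N

Gear pair MA = 34/21 = 1.619.
Block-and-tackle MA = number of supporting rope parts = 7.
Combined ideal MA = 1.619 × 7 = 11.333.
Actual MA = 11.333 × 0.71 = 8.0467.
Effort = load / actual MA = 18158 / 8.0467 = 2256.6 N.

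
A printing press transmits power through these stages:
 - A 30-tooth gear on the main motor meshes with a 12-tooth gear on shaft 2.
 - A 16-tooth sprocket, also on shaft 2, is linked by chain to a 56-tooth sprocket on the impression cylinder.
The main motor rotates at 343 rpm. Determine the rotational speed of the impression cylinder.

245 rpm

Gear mesh: ratio = 12/30 = 0.4, so shaft 2 turns at 343 / 0.4 = 857.5 rpm.
Chain: ratio = 56/16 = 3.5, so the impression cylinder turns at 857.5 / 3.5 = 245 rpm.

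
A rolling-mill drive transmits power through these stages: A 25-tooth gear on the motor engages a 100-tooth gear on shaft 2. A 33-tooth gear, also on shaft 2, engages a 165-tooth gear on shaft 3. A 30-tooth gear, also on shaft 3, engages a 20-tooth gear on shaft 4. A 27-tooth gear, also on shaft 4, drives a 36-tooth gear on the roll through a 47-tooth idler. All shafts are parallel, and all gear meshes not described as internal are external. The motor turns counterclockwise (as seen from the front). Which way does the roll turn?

the motor → shaft 2: external mesh, 1 reversal → CW.
shaft 2 → shaft 3: external mesh, 1 reversal → CCW.
shaft 3 → shaft 4: external mesh, 1 reversal → CW.
shaft 4 → the roll: driver → idler → driven is 2 external meshes, 2 reversals → CW.
5 reversals in total — an odd number — so the roll turns opposite to the motor.

clockwise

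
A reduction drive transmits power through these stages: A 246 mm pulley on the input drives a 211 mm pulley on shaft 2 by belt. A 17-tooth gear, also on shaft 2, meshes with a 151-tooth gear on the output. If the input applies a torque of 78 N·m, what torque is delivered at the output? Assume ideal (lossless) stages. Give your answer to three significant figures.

594 N·m

After the belt (211/246): 78 × 0.85772 = 66.902 N·m
After the gear mesh (151/17): 66.902 × 8.8824 = 594.25 N·m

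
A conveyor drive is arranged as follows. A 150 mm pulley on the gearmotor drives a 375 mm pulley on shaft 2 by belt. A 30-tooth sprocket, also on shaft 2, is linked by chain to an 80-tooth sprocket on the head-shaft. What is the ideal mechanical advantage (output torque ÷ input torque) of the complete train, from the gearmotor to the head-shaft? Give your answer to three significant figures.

Each stage contributes driven/driver: belt 375/150 = 2.5, chain 80/30 = 2.6667.
Overall: 2.5 × 2.6667 = 6.6667.

6.67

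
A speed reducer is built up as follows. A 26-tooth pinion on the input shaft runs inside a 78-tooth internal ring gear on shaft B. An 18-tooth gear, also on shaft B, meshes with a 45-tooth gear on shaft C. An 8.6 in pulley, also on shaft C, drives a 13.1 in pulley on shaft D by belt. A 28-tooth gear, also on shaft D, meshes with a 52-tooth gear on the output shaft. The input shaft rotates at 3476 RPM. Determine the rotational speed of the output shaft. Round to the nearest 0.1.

163.8 RPM

internal gear 78/26 = 3 → 3476/3 = 1158.7 RPM
gear mesh 45/18 = 2.5 → 1158.7/2.5 = 463.47 RPM
belt 13.1/8.6 = 1.5233 → 463.47/1.5233 = 304.26 RPM
gear mesh 52/28 = 1.8571 → 304.26/1.8571 = 163.83 RPM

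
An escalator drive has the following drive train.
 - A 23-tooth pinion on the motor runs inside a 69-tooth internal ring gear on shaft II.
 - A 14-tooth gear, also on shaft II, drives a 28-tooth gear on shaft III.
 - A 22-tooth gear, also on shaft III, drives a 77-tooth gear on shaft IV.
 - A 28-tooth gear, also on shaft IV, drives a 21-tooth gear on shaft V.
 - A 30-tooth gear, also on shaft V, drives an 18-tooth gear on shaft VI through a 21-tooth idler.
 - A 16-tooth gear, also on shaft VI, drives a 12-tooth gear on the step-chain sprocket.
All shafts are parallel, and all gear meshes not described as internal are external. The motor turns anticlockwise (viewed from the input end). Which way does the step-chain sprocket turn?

anticlockwise

the motor → shaft II: internal mesh, same direction → CCW.
shaft II → shaft III: external mesh, 1 reversal → CW.
shaft III → shaft IV: external mesh, 1 reversal → CCW.
shaft IV → shaft V: external mesh, 1 reversal → CW.
shaft V → shaft VI: driver → idler → driven is 2 external meshes, 2 reversals → CW.
shaft VI → the step-chain sprocket: external mesh, 1 reversal → CCW.
6 reversals in total — an even number — so the step-chain sprocket turns the same way as the motor.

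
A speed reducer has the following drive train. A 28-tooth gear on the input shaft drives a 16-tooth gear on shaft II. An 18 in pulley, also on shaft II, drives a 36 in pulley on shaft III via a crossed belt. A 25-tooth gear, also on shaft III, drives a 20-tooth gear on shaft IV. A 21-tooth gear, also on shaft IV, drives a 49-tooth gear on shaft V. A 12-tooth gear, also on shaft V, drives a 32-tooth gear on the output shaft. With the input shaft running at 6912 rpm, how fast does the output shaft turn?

Gear mesh: ratio = 16/28 = 0.57143, so shaft II turns at 6912 / 0.57143 = 12096 rpm.
Belt: ratio = 36/18 = 2, so shaft III turns at 12096 / 2 = 6048 rpm.
Gear mesh: ratio = 20/25 = 0.8, so shaft IV turns at 6048 / 0.8 = 7560 rpm.
Gear mesh: ratio = 49/21 = 2.3333, so shaft V turns at 7560 / 2.3333 = 3240 rpm.
Gear mesh: ratio = 32/12 = 2.6667, so the output shaft turns at 3240 / 2.6667 = 1215 rpm.

1215 rpm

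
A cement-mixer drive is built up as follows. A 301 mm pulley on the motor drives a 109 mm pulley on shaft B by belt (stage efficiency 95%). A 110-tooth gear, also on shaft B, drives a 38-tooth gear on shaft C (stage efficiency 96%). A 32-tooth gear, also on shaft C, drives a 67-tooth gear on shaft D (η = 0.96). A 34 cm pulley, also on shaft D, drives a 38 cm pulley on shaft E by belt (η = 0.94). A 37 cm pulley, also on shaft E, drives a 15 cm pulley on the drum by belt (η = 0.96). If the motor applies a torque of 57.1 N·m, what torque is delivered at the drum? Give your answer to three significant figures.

Belt: ratio = 109/301 = 0.36213; torque at shaft B = 57.1 × 0.36213 × 0.95 = 19.644 N·m.
Gear mesh: ratio = 38/110 = 0.34545; torque at shaft C = 19.644 × 0.34545 × 0.96 = 6.5145 N·m.
Gear mesh: ratio = 67/32 = 2.0938; torque at shaft D = 6.5145 × 2.0938 × 0.96 = 13.094 N·m.
Belt: ratio = 38/34 = 1.1176; torque at shaft E = 13.094 × 1.1176 × 0.94 = 13.757 N·m.
Belt: ratio = 15/37 = 0.40541; torque at the drum = 13.757 × 0.40541 × 0.96 = 5.3539 N·m.

5.35 N·m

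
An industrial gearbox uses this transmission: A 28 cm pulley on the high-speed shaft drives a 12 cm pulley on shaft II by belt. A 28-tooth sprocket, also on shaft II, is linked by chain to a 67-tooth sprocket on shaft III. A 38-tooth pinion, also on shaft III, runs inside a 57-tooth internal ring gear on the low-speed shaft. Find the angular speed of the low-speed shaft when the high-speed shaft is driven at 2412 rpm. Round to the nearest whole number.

1568 rpm

belt 12/28 = 0.42857 → 2412/0.42857 = 5628 rpm
chain 67/28 = 2.3929 → 5628/2.3929 = 2352 rpm
internal gear 57/38 = 1.5 → 2352/1.5 = 1568 rpm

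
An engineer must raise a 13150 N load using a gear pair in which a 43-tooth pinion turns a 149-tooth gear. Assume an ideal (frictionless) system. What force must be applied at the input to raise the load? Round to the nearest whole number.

Gear pair MA = 149/43 = 3.4651.
Effort = load / MA = 13150 / 3.4651 = 3795 N.

3795 N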